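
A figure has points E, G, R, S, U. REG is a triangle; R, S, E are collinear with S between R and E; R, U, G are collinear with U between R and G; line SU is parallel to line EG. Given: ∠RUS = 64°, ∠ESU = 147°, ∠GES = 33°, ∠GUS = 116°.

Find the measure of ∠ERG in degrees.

∠ERG = 83°

1. ∠EGR = 64°  [SU∥EG, corresponding at U]
2. ∠GER = 33°  [S on ray ER]
3. ∠ERG = 83°  [△REG]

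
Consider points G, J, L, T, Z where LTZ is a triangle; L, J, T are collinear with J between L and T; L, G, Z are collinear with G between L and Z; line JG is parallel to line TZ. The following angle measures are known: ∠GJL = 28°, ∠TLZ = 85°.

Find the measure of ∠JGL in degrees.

1. ∠LTZ = 28°  [JG∥TZ, corresponding at J]
2. ∠LZT = 67°  [△LTZ]
3. ∠JGL = 67°  [JG∥TZ, corresponding at G]

∠JGL = 67°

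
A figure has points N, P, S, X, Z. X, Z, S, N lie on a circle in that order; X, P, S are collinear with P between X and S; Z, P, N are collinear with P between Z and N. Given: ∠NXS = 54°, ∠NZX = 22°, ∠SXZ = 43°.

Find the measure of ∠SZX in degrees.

∠SZX = 76°

1. ∠NSX = 22°  [same arc XN]
2. ∠SNX = 104°  [△XSN]
3. ∠SZX = 76°  [cyclic XZSN, opposite ∠Z+∠N]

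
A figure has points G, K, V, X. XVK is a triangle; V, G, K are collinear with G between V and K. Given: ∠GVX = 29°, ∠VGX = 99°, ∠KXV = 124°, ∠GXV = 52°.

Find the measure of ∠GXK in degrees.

1. ∠KVX = 29°  [G on ray VK]
2. ∠KGX = 81°  [linear pair at G on VK]
3. ∠VKX = 27°  [△XVK]
4. ∠GKX = 27°  [G on ray KV]
5. ∠GXK = 72°  [△XGK]

∠GXK = 72°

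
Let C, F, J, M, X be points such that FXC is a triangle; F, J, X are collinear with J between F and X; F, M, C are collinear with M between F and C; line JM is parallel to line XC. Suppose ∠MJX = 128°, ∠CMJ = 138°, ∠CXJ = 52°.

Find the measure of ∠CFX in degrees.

1. ∠FMJ = 42°  [linear pair at M on FC]
2. ∠CXF = 52°  [J on ray XF]
3. ∠FCX = 42°  [JM∥XC, corresponding at M]
4. ∠CFX = 86°  [△FXC]

∠CFX = 86°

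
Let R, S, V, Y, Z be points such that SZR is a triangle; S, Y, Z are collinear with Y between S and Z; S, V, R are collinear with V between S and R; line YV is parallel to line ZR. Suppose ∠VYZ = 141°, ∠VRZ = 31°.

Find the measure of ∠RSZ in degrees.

1. ∠SYV = 39°  [linear pair at Y on SZ]
2. ∠SRZ = 31°  [V on ray RS]
3. ∠RZS = 39°  [YV∥ZR, corresponding at Y]
4. ∠RSZ = 110°  [△SZR]

∠RSZ = 110°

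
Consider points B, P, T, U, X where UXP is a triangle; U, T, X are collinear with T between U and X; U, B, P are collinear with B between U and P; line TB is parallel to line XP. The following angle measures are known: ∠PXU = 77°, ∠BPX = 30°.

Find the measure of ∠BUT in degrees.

1. ∠UPX = 30°  [B on ray PU]
2. ∠PUX = 73°  [△UXP]
3. ∠BUT = 73°  [T on UX, B on UP]

∠BUT = 73°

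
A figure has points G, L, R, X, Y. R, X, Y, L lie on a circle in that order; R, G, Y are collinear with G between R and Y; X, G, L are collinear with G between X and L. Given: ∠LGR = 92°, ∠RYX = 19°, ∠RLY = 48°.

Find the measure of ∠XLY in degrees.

∠XLY = 29°

1. ∠RXY = 132°  [cyclic RXYL, opposite ∠X+∠L]
2. ∠XRY = 29°  [△RXY]
3. ∠XLY = 29°  [same arc XY]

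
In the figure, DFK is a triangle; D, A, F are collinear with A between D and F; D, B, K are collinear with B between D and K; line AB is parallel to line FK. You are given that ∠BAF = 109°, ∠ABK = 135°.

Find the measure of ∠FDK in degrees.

1. ∠BAD = 71°  [linear pair at A on DF]
2. ∠ABD = 45°  [linear pair at B on DK]
3. ∠ADB = 64°  [△DAB]
4. ∠FDK = 64°  [A on DF, B on DK]

∠FDK = 64°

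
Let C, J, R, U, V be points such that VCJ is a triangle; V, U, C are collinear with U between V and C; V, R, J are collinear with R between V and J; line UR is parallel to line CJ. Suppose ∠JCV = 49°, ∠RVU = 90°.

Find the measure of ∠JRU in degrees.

1. ∠RUV = 49°  [UR∥CJ, corresponding at U]
2. ∠URV = 41°  [△VUR]
3. ∠JRU = 139°  [linear pair at R on VJ]

∠JRU = 139°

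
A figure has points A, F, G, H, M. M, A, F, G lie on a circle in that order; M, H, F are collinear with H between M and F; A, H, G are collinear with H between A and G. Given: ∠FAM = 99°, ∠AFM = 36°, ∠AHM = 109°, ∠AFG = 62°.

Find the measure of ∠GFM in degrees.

1. ∠AMF = 45°  [△MAF]
2. ∠FHG = 109°  [vertical angles at H]
3. ∠AGF = 45°  [same arc AF]
4. ∠GFM = 26°  [△FHG]

∠GFM = 26°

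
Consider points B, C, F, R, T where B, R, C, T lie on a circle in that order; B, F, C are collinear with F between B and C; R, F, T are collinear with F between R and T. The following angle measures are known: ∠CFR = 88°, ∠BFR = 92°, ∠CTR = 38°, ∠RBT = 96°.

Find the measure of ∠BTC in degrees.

1. ∠CFT = 92°  [vertical angles at F]
2. ∠BCT = 50°  [△CFT]
3. ∠RCT = 84°  [cyclic BRCT, opposite ∠B+∠C]
4. ∠CRT = 58°  [△RCT]
5. ∠CBT = 58°  [same arc CT]
6. ∠BTC = 72°  [△BCT]

∠BTC = 72°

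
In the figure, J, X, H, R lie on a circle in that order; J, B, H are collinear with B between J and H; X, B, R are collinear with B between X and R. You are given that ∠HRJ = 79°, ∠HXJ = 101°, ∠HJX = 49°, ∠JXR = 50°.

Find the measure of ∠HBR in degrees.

∠HBR = 81°

1. ∠HRX = 49°  [same arc XH]
2. ∠JHR = 50°  [same arc JR]
3. ∠HBR = 81°  [△HBR]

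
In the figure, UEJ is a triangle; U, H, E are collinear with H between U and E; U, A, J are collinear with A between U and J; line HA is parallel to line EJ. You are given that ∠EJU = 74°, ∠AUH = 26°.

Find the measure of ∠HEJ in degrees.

1. ∠HAU = 74°  [HA∥EJ, corresponding at A]
2. ∠AHU = 80°  [△UHA]
3. ∠AHE = 100°  [linear pair at H on UE]
4. ∠HEJ = 80°  [HA∥EJ, co-interior at E–H]

∠HEJ = 80°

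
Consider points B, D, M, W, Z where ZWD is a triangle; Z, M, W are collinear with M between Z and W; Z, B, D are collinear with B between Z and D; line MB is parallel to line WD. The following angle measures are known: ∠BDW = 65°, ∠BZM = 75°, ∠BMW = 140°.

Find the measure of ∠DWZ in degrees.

1. ∠WDZ = 65°  [B on ray DZ]
2. ∠DZW = 75°  [M on ZW, B on ZD]
3. ∠DWZ = 40°  [△ZWD]

∠DWZ = 40°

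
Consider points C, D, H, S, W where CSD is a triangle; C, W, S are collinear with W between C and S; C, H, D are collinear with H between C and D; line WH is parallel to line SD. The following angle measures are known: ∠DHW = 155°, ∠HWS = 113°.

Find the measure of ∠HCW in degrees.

∠HCW = 88°

1. ∠CHW = 25°  [linear pair at H on CD]
2. ∠CWH = 67°  [linear pair at W on CS]
3. ∠HCW = 88°  [△CWH]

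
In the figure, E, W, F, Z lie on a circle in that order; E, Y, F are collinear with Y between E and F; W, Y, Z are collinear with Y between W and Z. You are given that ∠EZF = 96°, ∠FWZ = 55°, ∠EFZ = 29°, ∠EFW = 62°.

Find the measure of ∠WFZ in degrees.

1. ∠EWZ = 29°  [same arc EZ]
2. ∠EZW = 62°  [same arc EW]
3. ∠WEZ = 89°  [△EWZ]
4. ∠WFZ = 91°  [cyclic EWFZ, opposite ∠E+∠F]

∠WFZ = 91°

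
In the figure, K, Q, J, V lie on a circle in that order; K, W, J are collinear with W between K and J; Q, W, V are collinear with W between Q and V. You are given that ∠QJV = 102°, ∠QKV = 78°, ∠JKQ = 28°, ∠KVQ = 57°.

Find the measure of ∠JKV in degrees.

1. ∠JVQ = 28°  [same arc QJ]
2. ∠JQV = 50°  [△QJV]
3. ∠JKV = 50°  [same arc JV]

∠JKV = 50°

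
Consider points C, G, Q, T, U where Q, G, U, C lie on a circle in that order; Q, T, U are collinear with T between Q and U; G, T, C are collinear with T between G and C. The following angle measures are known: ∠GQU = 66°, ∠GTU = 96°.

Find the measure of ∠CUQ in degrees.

1. ∠GCU = 66°  [same arc GU]
2. ∠CTQ = 96°  [vertical angles at T]
3. ∠CTU = 84°  [linear pair at T on QU]
4. ∠CUQ = 30°  [△UTC]

∠CUQ = 30°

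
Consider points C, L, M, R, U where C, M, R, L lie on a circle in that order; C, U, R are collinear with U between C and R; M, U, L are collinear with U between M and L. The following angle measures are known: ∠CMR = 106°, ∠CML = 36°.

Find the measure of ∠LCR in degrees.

1. ∠CLR = 74°  [cyclic CMRL, opposite ∠M+∠L]
2. ∠CRL = 36°  [same arc CL]
3. ∠LCR = 70°  [△CRL]

∠LCR = 70°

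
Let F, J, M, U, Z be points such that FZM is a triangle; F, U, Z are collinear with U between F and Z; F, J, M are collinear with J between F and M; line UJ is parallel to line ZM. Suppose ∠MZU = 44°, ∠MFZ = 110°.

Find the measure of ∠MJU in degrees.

1. ∠FZM = 44°  [U on ray ZF]
2. ∠FMZ = 26°  [△FZM]
3. ∠FJU = 26°  [UJ∥ZM, corresponding at J]
4. ∠MJU = 154°  [linear pair at J on FM]

∠MJU = 154°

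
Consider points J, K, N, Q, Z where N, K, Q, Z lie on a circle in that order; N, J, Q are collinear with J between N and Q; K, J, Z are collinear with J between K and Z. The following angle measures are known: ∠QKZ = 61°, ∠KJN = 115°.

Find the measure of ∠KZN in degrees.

1. ∠QNZ = 61°  [same arc QZ]
2. ∠QJZ = 115°  [vertical angles at J]
3. ∠NJZ = 65°  [linear pair at J on NQ]
4. ∠KZN = 54°  [△NJZ]

∠KZN = 54°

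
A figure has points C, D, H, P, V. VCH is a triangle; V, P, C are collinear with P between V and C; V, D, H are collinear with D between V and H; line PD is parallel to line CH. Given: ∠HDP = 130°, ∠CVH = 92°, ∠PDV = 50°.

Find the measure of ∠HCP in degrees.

1. ∠DVP = 92°  [P on VC, D on VH]
2. ∠DPV = 38°  [△VPD]
3. ∠CPD = 142°  [linear pair at P on VC]
4. ∠HCP = 38°  [PD∥CH, co-interior at C–P]

∠HCP = 38°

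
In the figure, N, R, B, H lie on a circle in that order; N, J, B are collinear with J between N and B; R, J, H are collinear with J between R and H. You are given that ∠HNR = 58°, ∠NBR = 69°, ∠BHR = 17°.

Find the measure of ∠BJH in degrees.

1. ∠NHR = 69°  [same arc NR]
2. ∠BNR = 17°  [same arc RB]
3. ∠HRN = 53°  [△NRH]
4. ∠NJR = 110°  [△NJR]
5. ∠BJH = 110°  [vertical angles at J]

∠BJH = 110°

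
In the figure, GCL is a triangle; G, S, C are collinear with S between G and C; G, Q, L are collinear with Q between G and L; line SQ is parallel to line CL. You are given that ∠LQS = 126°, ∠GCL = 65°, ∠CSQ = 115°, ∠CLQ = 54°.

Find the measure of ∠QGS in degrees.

∠QGS = 61°

1. ∠GQS = 54°  [linear pair at Q on GL]
2. ∠GSQ = 65°  [SQ∥CL, corresponding at S]
3. ∠QGS = 61°  [△GSQ]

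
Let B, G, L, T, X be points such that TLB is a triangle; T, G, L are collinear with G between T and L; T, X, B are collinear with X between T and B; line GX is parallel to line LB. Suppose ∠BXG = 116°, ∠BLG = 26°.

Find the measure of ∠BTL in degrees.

1. ∠GXT = 64°  [linear pair at X on TB]
2. ∠BLT = 26°  [G on ray LT]
3. ∠LBT = 64°  [GX∥LB, corresponding at X]
4. ∠BTL = 90°  [△TLB]

∠BTL = 90°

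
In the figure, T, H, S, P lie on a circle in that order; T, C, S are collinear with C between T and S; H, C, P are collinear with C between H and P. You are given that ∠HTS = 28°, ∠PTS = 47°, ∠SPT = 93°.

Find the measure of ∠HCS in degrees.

1. ∠PHS = 47°  [same arc SP]
2. ∠SHT = 87°  [cyclic THSP, opposite ∠H+∠P]
3. ∠HST = 65°  [△THS]
4. ∠HCS = 68°  [△HCS]

∠HCS = 68°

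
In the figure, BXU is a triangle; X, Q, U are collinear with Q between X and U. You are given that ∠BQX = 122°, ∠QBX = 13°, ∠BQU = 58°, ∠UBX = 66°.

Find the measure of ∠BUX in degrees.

∠BUX = 69°

1. ∠BXQ = 45°  [△BXQ]
2. ∠BXU = 45°  [Q on ray XU]
3. ∠BUX = 69°  [△BXU]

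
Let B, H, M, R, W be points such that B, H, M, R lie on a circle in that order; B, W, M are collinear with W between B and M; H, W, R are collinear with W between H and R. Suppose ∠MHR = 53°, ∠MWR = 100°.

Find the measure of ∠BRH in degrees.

∠BRH = 47°

1. ∠MBR = 53°  [same arc MR]
2. ∠BWR = 80°  [linear pair at W on BM]
3. ∠BRH = 47°  [△BWR]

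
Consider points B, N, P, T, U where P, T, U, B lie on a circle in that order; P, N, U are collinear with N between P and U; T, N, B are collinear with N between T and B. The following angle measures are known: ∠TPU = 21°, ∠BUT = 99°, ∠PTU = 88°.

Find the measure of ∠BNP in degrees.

1. ∠TBU = 21°  [same arc TU]
2. ∠PUT = 71°  [△PTU]
3. ∠BTU = 60°  [△TUB]
4. ∠PBT = 71°  [same arc PT]
5. ∠BPU = 60°  [same arc UB]
6. ∠BNP = 49°  [△PNB]

∠BNP = 49°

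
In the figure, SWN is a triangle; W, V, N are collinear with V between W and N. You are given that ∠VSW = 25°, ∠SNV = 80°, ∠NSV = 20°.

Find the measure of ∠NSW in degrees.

1. ∠NVS = 80°  [△SVN]
2. ∠SNW = 80°  [V on ray NW]
3. ∠SVW = 100°  [linear pair at V on WN]
4. ∠SWV = 55°  [△SWV]
5. ∠NWS = 55°  [V on ray WN]
6. ∠NSW = 45°  [△SWN]

∠NSW = 45°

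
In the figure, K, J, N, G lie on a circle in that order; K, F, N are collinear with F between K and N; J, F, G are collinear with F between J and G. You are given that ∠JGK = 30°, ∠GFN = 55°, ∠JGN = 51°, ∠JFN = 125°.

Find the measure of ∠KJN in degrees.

1. ∠JNK = 30°  [same arc KJ]
2. ∠JKN = 51°  [same arc JN]
3. ∠KJN = 99°  [△KJN]

∠KJN = 99°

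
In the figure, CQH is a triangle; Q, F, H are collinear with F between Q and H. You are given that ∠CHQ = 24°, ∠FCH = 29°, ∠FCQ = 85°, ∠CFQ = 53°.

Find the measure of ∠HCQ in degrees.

∠HCQ = 114°

1. ∠CQF = 42°  [△CQF]
2. ∠CQH = 42°  [F on ray QH]
3. ∠HCQ = 114°  [△CQH]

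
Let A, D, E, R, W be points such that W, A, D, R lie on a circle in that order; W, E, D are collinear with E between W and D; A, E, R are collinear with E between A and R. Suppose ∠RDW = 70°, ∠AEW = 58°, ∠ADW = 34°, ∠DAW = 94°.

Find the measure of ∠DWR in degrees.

∠DWR = 24°

1. ∠DER = 58°  [vertical angles at E]
2. ∠ARW = 34°  [same arc WA]
3. ∠REW = 122°  [linear pair at E on WD]
4. ∠DWR = 24°  [△WER]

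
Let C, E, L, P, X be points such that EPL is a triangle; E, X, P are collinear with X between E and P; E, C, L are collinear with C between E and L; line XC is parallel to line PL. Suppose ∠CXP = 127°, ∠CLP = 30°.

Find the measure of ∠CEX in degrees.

1. ∠CXE = 53°  [linear pair at X on EP]
2. ∠ELP = 30°  [C on ray LE]
3. ∠EPL = 53°  [XC∥PL, corresponding at X]
4. ∠LEP = 97°  [△EPL]
5. ∠CEX = 97°  [X on EP, C on EL]

∠CEX = 97°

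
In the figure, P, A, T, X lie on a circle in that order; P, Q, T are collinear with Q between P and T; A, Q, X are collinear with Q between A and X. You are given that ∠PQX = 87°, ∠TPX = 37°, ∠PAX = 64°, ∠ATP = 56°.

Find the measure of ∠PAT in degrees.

1. ∠PTX = 64°  [same arc PX]
2. ∠PXT = 79°  [△PTX]
3. ∠PAT = 101°  [cyclic PATX, opposite ∠A+∠X]

∠PAT = 101°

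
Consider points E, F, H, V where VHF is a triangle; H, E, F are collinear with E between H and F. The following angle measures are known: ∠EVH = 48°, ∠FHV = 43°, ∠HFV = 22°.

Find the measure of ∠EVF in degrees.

∠EVF = 67°

1. ∠EHV = 43°  [E on ray HF]
2. ∠EFV = 22°  [E on ray FH]
3. ∠HEV = 89°  [△VHE]
4. ∠FEV = 91°  [linear pair at E on HF]
5. ∠EVF = 67°  [△VEF]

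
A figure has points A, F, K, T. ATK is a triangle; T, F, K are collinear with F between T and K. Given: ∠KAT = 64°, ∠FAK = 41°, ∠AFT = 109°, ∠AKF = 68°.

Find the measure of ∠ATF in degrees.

1. ∠AKT = 68°  [F on ray KT]
2. ∠ATK = 48°  [△ATK]
3. ∠ATF = 48°  [F on ray TK]

∠ATF = 48°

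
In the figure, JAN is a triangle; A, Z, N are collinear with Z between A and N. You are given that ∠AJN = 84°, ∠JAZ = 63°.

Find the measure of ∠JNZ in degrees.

∠JNZ = 33°

1. ∠JAN = 63°  [Z on ray AN]
2. ∠ANJ = 33°  [△JAN]
3. ∠JNZ = 33°  [Z on ray NA]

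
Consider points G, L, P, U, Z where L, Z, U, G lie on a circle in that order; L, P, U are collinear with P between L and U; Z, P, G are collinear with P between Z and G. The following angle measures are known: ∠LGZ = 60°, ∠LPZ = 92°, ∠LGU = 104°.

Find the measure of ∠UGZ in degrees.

1. ∠LUZ = 60°  [same arc LZ]
2. ∠LZU = 76°  [cyclic LZUG, opposite ∠Z+∠G]
3. ∠ULZ = 44°  [△LZU]
4. ∠UGZ = 44°  [same arc ZU]

∠UGZ = 44°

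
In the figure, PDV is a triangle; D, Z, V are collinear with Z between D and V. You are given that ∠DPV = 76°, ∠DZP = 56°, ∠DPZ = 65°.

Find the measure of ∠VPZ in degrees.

∠VPZ = 11°

1. ∠PDZ = 59°  [△PDZ]
2. ∠PZV = 124°  [linear pair at Z on DV]
3. ∠PDV = 59°  [Z on ray DV]
4. ∠DVP = 45°  [△PDV]
5. ∠PVZ = 45°  [Z on ray VD]
6. ∠VPZ = 11°  [△PZV]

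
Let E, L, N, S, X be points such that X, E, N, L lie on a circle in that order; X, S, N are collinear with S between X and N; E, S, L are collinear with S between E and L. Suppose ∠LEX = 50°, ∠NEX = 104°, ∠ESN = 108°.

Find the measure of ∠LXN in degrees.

1. ∠LNX = 50°  [same arc XL]
2. ∠NLX = 76°  [cyclic XENL, opposite ∠E+∠L]
3. ∠LXN = 54°  [△XNL]

∠LXN = 54°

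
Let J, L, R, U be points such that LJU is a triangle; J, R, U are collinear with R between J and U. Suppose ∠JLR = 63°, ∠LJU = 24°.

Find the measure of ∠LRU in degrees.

1. ∠LJR = 24°  [R on ray JU]
2. ∠JRL = 93°  [△LJR]
3. ∠LRU = 87°  [linear pair at R on JU]

∠LRU = 87°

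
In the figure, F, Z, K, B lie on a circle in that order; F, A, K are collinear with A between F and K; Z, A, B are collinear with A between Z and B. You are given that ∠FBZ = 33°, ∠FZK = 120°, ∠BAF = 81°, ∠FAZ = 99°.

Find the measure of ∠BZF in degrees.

∠BZF = 54°

1. ∠FKZ = 33°  [same arc FZ]
2. ∠KFZ = 27°  [△FZK]
3. ∠BZF = 54°  [△FAZ]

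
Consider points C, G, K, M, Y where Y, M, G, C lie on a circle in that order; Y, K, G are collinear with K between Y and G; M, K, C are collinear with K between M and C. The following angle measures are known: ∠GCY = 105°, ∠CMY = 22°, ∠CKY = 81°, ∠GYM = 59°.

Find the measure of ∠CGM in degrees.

∠CGM = 68°

1. ∠GMY = 75°  [cyclic YMGC, opposite ∠M+∠C]
2. ∠GKM = 81°  [vertical angles at K]
3. ∠GCM = 59°  [same arc MG]
4. ∠MGY = 46°  [△YMG]
5. ∠CMG = 53°  [△MKG]
6. ∠CGM = 68°  [△MGC]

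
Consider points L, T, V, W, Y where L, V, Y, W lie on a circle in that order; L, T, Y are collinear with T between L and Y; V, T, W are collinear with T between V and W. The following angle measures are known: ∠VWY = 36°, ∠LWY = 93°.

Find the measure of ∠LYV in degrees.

1. ∠VLY = 36°  [same arc VY]
2. ∠LVY = 87°  [cyclic LVYW, opposite ∠V+∠W]
3. ∠LYV = 57°  [△LVY]

∠LYV = 57°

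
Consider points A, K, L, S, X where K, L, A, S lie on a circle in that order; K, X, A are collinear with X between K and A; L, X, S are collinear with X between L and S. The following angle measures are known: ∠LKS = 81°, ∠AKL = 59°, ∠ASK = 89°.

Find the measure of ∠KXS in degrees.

∠KXS = 128°

1. ∠LAS = 99°  [cyclic KLAS, opposite ∠K+∠A]
2. ∠ASL = 59°  [same arc LA]
3. ∠ALK = 91°  [cyclic KLAS, opposite ∠L+∠S]
4. ∠ALS = 22°  [△LAS]
5. ∠KAL = 30°  [△KLA]
6. ∠AKS = 22°  [same arc AS]
7. ∠KSL = 30°  [same arc KL]
8. ∠KXS = 128°  [△KXS]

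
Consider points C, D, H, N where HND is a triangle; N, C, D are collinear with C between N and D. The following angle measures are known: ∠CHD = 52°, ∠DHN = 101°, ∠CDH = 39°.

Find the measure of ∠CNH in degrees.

1. ∠HDN = 39°  [C on ray DN]
2. ∠DNH = 40°  [△HND]
3. ∠CNH = 40°  [C on ray ND]

∠CNH = 40°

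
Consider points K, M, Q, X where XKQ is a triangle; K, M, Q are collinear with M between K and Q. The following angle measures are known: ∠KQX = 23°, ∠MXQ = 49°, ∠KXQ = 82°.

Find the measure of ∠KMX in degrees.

1. ∠MQX = 23°  [M on ray QK]
2. ∠QMX = 108°  [△XMQ]
3. ∠KMX = 72°  [linear pair at M on KQ]

∠KMX = 72°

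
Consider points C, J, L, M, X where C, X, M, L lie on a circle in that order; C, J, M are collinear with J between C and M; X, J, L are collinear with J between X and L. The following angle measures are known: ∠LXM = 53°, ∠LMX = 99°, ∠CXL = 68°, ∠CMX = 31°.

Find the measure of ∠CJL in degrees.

∠CJL = 96°

1. ∠LCM = 53°  [same arc ML]
2. ∠LCX = 81°  [cyclic CXML, opposite ∠C+∠M]
3. ∠CLX = 31°  [△CXL]
4. ∠CJL = 96°  [△CJL]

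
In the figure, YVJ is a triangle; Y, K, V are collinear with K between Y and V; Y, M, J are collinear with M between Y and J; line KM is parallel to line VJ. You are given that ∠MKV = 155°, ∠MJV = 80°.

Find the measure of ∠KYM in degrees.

∠KYM = 75°

1. ∠MKY = 25°  [linear pair at K on YV]
2. ∠VJY = 80°  [M on ray JY]
3. ∠JVY = 25°  [KM∥VJ, corresponding at K]
4. ∠JYV = 75°  [△YVJ]
5. ∠KYM = 75°  [K on YV, M on YJ]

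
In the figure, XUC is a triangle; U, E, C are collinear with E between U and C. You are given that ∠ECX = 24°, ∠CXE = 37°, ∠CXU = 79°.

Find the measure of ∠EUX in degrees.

1. ∠UCX = 24°  [E on ray CU]
2. ∠CUX = 77°  [△XUC]
3. ∠EUX = 77°  [E on ray UC]

∠EUX = 77°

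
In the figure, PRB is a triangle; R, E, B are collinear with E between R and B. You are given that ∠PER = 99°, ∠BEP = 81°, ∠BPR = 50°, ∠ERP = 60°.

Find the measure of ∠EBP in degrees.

∠EBP = 70°

1. ∠BRP = 60°  [E on ray RB]
2. ∠PBR = 70°  [△PRB]
3. ∠EBP = 70°  [E on ray BR]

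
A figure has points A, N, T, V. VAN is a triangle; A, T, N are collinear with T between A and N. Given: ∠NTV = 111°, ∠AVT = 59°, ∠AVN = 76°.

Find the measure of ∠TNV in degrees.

1. ∠ATV = 69°  [linear pair at T on AN]
2. ∠TAV = 52°  [△VAT]
3. ∠NAV = 52°  [T on ray AN]
4. ∠ANV = 52°  [△VAN]
5. ∠TNV = 52°  [T on ray NA]

∠TNV = 52°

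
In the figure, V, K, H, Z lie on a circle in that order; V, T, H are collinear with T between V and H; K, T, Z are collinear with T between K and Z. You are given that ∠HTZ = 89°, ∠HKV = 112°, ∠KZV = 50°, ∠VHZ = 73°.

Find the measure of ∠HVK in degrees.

∠HVK = 18°

1. ∠KTV = 89°  [vertical angles at T]
2. ∠VKZ = 73°  [same arc VZ]
3. ∠HVK = 18°  [△VTK]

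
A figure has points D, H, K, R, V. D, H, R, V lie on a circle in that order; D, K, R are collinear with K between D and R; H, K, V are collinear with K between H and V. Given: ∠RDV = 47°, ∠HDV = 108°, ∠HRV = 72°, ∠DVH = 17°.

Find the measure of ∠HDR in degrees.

1. ∠RHV = 47°  [same arc RV]
2. ∠HVR = 61°  [△HRV]
3. ∠HDR = 61°  [same arc HR]

∠HDR = 61°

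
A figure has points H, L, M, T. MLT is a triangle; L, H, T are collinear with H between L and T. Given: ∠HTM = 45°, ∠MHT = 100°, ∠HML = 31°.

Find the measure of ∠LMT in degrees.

∠LMT = 66°

1. ∠LTM = 45°  [H on ray TL]
2. ∠LHM = 80°  [linear pair at H on LT]
3. ∠HLM = 69°  [△MLH]
4. ∠MLT = 69°  [H on ray LT]
5. ∠LMT = 66°  [△MLT]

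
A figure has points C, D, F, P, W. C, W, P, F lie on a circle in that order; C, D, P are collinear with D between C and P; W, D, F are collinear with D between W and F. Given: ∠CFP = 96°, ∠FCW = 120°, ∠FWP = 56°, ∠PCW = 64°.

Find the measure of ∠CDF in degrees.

∠CDF = 92°

1. ∠FPW = 60°  [cyclic CWPF, opposite ∠C+∠P]
2. ∠FCP = 56°  [same arc PF]
3. ∠PFW = 64°  [△WPF]
4. ∠CPF = 28°  [△CPF]
5. ∠FDP = 88°  [△PDF]
6. ∠CDF = 92°  [linear pair at D on CP]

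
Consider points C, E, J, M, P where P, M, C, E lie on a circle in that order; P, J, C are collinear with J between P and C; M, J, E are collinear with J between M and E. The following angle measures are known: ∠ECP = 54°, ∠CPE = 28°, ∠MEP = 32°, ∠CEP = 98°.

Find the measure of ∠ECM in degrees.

∠ECM = 86°

1. ∠EMP = 54°  [same arc PE]
2. ∠EPM = 94°  [△PME]
3. ∠ECM = 86°  [cyclic PMCE, opposite ∠P+∠C]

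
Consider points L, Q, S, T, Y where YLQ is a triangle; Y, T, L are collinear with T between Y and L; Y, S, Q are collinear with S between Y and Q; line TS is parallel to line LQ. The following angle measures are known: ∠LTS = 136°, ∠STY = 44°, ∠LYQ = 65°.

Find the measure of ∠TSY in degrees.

∠TSY = 71°

1. ∠QLY = 44°  [TS∥LQ, corresponding at T]
2. ∠LQY = 71°  [△YLQ]
3. ∠TSY = 71°  [TS∥LQ, corresponding at S]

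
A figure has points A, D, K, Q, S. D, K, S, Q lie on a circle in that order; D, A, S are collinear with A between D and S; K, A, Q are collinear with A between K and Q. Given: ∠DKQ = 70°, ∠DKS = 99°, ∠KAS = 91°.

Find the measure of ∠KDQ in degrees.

1. ∠DSQ = 70°  [same arc DQ]
2. ∠DQS = 81°  [cyclic DKSQ, opposite ∠K+∠Q]
3. ∠DAQ = 91°  [vertical angles at A]
4. ∠QDS = 29°  [△DSQ]
5. ∠DQK = 60°  [△DAQ]
6. ∠KDQ = 50°  [△DKQ]

∠KDQ = 50°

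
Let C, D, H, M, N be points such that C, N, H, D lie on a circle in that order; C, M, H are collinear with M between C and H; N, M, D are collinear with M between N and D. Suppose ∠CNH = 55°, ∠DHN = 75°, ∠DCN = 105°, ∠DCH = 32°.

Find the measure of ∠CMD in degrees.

∠CMD = 96°

1. ∠CDH = 125°  [cyclic CNHD, opposite ∠N+∠D]
2. ∠DNH = 32°  [same arc HD]
3. ∠CHD = 23°  [△CHD]
4. ∠HDN = 73°  [△NHD]
5. ∠DMH = 84°  [△HMD]
6. ∠CMD = 96°  [linear pair at M on CH]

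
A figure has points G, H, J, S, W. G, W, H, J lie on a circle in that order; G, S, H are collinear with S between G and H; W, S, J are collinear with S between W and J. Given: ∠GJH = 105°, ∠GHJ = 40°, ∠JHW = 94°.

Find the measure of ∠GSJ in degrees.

∠GSJ = 91°

1. ∠HGJ = 35°  [△GHJ]
2. ∠GWJ = 40°  [same arc GJ]
3. ∠JGW = 86°  [cyclic GWHJ, opposite ∠G+∠H]
4. ∠GJW = 54°  [△GWJ]
5. ∠GSJ = 91°  [△GSJ]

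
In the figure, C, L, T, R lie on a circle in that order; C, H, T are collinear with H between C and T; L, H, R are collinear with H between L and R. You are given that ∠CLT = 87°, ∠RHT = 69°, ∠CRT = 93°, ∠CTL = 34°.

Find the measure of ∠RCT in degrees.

1. ∠CHR = 111°  [linear pair at H on CT]
2. ∠CRL = 34°  [same arc CL]
3. ∠RCT = 35°  [△CHR]

∠RCT = 35°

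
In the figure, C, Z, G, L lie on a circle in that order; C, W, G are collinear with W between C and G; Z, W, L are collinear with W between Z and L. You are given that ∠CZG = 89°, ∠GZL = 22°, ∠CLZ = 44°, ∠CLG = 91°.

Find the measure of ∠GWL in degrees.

∠GWL = 66°

1. ∠GCL = 22°  [same arc GL]
2. ∠CWL = 114°  [△CWL]
3. ∠GWL = 66°  [linear pair at W on CG]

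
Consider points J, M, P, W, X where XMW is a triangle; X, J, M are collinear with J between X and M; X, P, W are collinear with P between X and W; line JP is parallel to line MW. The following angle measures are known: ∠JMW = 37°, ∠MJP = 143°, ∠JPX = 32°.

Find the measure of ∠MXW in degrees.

1. ∠WMX = 37°  [J on ray MX]
2. ∠MWX = 32°  [JP∥MW, corresponding at P]
3. ∠MXW = 111°  [△XMW]

∠MXW = 111°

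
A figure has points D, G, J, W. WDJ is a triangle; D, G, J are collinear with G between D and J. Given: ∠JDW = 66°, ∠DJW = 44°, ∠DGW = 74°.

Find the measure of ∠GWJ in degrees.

∠GWJ = 30°

1. ∠GJW = 44°  [G on ray JD]
2. ∠JGW = 106°  [linear pair at G on DJ]
3. ∠GWJ = 30°  [△WGJ]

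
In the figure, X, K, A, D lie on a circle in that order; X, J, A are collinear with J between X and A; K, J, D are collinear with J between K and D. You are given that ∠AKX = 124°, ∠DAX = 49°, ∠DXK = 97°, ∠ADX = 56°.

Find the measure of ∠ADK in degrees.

∠ADK = 22°

1. ∠AXD = 75°  [△XAD]
2. ∠DAK = 83°  [cyclic XKAD, opposite ∠X+∠A]
3. ∠AKD = 75°  [same arc AD]
4. ∠ADK = 22°  [△KAD]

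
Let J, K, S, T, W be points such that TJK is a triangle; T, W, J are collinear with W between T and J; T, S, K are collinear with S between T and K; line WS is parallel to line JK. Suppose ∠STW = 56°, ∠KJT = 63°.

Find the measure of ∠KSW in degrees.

∠KSW = 119°

1. ∠JTK = 56°  [W on TJ, S on TK]
2. ∠JKT = 61°  [△TJK]
3. ∠TSW = 61°  [WS∥JK, corresponding at S]
4. ∠KSW = 119°  [linear pair at S on TK]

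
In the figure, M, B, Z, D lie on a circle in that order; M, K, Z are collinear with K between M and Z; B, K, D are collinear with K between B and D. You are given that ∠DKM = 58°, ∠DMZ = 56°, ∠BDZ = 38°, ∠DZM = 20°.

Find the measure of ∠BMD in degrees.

1. ∠BDM = 66°  [△MKD]
2. ∠DBM = 20°  [same arc MD]
3. ∠BMD = 94°  [△MBD]

∠BMD = 94°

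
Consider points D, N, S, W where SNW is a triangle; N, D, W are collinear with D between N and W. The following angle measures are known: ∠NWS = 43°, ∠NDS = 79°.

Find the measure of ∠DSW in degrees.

∠DSW = 36°

1. ∠DWS = 43°  [D on ray WN]
2. ∠SDW = 101°  [linear pair at D on NW]
3. ∠DSW = 36°  [△SDW]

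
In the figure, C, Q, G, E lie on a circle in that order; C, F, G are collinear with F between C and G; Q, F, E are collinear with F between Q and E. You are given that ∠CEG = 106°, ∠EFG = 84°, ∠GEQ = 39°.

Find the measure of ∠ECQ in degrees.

1. ∠CQG = 74°  [cyclic CQGE, opposite ∠Q+∠E]
2. ∠CFQ = 84°  [vertical angles at F]
3. ∠GCQ = 39°  [same arc QG]
4. ∠CGQ = 67°  [△CQG]
5. ∠CQE = 57°  [△CFQ]
6. ∠CEQ = 67°  [same arc CQ]
7. ∠ECQ = 56°  [△CQE]

∠ECQ = 56°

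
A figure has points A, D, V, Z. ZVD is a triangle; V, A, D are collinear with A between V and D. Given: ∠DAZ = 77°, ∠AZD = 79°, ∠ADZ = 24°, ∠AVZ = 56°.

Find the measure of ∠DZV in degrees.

1. ∠VDZ = 24°  [A on ray DV]
2. ∠DVZ = 56°  [A on ray VD]
3. ∠DZV = 100°  [△ZVD]

∠DZV = 100°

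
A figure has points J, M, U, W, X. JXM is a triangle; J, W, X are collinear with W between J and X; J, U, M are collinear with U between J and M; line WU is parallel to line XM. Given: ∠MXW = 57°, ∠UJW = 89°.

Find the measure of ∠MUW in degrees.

∠MUW = 146°

1. ∠JXM = 57°  [W on ray XJ]
2. ∠MJX = 89°  [W on JX, U on JM]
3. ∠JMX = 34°  [△JXM]
4. ∠JUW = 34°  [WU∥XM, corresponding at U]
5. ∠MUW = 146°  [linear pair at U on JM]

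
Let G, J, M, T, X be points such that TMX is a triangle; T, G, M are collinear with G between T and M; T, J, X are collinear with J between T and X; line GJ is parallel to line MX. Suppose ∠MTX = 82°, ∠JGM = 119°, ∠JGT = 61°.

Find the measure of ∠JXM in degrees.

∠JXM = 37°

1. ∠GTJ = 82°  [G on TM, J on TX]
2. ∠GJT = 37°  [△TGJ]
3. ∠GJX = 143°  [linear pair at J on TX]
4. ∠JXM = 37°  [GJ∥MX, co-interior at X–J]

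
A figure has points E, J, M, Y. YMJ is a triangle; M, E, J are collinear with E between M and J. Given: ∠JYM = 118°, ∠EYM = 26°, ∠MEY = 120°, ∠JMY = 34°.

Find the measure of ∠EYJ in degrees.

1. ∠MJY = 28°  [△YMJ]
2. ∠JEY = 60°  [linear pair at E on MJ]
3. ∠EJY = 28°  [E on ray JM]
4. ∠EYJ = 92°  [△YEJ]

∠EYJ = 92°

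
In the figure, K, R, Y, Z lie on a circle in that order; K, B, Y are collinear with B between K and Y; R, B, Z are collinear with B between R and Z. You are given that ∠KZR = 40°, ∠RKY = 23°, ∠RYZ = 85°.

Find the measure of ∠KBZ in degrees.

1. ∠KYR = 40°  [same arc KR]
2. ∠RZY = 23°  [same arc RY]
3. ∠YRZ = 72°  [△RYZ]
4. ∠RBY = 68°  [△RBY]
5. ∠KBZ = 68°  [vertical angles at B]

∠KBZ = 68°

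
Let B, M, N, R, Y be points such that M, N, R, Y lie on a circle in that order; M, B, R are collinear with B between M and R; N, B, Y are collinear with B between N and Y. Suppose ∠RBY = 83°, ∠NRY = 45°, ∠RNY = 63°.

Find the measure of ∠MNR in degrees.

∠MNR = 88°

1. ∠MBN = 83°  [vertical angles at B]
2. ∠NYR = 72°  [△NRY]
3. ∠NBR = 97°  [linear pair at B on MR]
4. ∠NMR = 72°  [same arc NR]
5. ∠MRN = 20°  [△NBR]
6. ∠MNR = 88°  [△MNR]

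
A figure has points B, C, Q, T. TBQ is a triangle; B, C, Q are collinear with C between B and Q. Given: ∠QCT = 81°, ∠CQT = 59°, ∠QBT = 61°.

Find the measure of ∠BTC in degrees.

1. ∠BCT = 99°  [linear pair at C on BQ]
2. ∠CBT = 61°  [C on ray BQ]
3. ∠BTC = 20°  [△TBC]

∠BTC = 20°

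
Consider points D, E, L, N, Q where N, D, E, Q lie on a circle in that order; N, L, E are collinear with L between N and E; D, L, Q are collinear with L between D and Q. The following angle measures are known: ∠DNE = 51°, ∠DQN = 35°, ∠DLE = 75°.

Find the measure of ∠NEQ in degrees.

1. ∠DQE = 51°  [same arc DE]
2. ∠NLQ = 75°  [vertical angles at L]
3. ∠ELQ = 105°  [linear pair at L on NE]
4. ∠NEQ = 24°  [△ELQ]

∠NEQ = 24°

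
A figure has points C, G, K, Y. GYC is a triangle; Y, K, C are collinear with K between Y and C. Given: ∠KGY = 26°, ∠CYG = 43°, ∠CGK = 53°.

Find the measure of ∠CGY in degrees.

1. ∠GYK = 43°  [K on ray YC]
2. ∠GKY = 111°  [△GYK]
3. ∠CKG = 69°  [linear pair at K on YC]
4. ∠GCK = 58°  [△GKC]
5. ∠GCY = 58°  [K on ray CY]
6. ∠CGY = 79°  [△GYC]

∠CGY = 79°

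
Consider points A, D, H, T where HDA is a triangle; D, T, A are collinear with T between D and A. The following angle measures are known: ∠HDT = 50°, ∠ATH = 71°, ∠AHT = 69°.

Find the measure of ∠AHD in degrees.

1. ∠ADH = 50°  [T on ray DA]
2. ∠HAT = 40°  [△HTA]
3. ∠DAH = 40°  [T on ray AD]
4. ∠AHD = 90°  [△HDA]

∠AHD = 90°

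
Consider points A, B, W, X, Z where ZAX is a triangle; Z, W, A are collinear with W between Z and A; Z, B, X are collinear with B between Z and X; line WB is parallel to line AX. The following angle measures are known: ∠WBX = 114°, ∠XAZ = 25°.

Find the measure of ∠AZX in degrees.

∠AZX = 89°

1. ∠WBZ = 66°  [linear pair at B on ZX]
2. ∠BWZ = 25°  [WB∥AX, corresponding at W]
3. ∠BZW = 89°  [△ZWB]
4. ∠AZX = 89°  [W on ZA, B on ZX]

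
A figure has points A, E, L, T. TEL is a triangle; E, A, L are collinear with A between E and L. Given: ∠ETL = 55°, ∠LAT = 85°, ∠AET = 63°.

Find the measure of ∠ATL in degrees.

1. ∠LET = 63°  [A on ray EL]
2. ∠ELT = 62°  [△TEL]
3. ∠ALT = 62°  [A on ray LE]
4. ∠ATL = 33°  [△TAL]

∠ATL = 33°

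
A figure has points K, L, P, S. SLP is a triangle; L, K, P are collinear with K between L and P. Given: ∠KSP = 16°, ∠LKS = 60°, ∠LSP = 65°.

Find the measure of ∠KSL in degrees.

1. ∠PKS = 120°  [linear pair at K on LP]
2. ∠KPS = 44°  [△SKP]
3. ∠LPS = 44°  [K on ray PL]
4. ∠PLS = 71°  [△SLP]
5. ∠KLS = 71°  [K on ray LP]
6. ∠KSL = 49°  [△SLK]

∠KSL = 49°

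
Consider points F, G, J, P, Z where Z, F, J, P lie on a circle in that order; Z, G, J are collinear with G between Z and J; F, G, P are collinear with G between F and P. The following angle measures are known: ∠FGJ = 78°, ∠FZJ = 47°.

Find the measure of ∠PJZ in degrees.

1. ∠PGZ = 78°  [vertical angles at G]
2. ∠FPJ = 47°  [same arc FJ]
3. ∠JGP = 102°  [linear pair at G on ZJ]
4. ∠PJZ = 31°  [△JGP]

∠PJZ = 31°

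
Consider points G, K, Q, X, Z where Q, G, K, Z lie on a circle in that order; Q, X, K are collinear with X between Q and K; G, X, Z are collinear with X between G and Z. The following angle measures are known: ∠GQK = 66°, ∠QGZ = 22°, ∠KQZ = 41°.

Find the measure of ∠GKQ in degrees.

1. ∠GXQ = 92°  [△QXG]
2. ∠KGZ = 41°  [same arc KZ]
3. ∠GXK = 88°  [linear pair at X on QK]
4. ∠GKQ = 51°  [△GXK]

∠GKQ = 51°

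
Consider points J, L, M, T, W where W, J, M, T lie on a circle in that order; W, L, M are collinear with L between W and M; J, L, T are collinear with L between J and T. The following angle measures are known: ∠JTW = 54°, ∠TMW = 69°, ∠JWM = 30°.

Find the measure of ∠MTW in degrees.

∠MTW = 84°

1. ∠JMW = 54°  [same arc WJ]
2. ∠MJW = 96°  [△WJM]
3. ∠MTW = 84°  [cyclic WJMT, opposite ∠J+∠T]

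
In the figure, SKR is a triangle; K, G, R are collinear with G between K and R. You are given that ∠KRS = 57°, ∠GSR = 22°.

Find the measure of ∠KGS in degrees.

∠KGS = 79°

1. ∠GRS = 57°  [G on ray RK]
2. ∠RGS = 101°  [△SGR]
3. ∠KGS = 79°  [linear pair at G on KR]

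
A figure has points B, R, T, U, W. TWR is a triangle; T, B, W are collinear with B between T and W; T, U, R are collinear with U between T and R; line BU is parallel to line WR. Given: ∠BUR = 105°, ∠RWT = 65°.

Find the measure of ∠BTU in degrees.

1. ∠BUT = 75°  [linear pair at U on TR]
2. ∠TBU = 65°  [BU∥WR, corresponding at B]
3. ∠BTU = 40°  [△TBU]

∠BTU = 40°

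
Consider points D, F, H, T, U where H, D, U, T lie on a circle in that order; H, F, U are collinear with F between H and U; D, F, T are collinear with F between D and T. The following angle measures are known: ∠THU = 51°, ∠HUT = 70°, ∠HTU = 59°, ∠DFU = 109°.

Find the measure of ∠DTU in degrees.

∠DTU = 39°

1. ∠HDT = 70°  [same arc HT]
2. ∠DFH = 71°  [linear pair at F on HU]
3. ∠DHU = 39°  [△HFD]
4. ∠DTU = 39°  [same arc DU]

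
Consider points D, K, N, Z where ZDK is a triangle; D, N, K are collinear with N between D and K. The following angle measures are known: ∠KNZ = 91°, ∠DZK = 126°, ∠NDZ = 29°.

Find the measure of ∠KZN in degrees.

1. ∠KDZ = 29°  [N on ray DK]
2. ∠DKZ = 25°  [△ZDK]
3. ∠NKZ = 25°  [N on ray KD]
4. ∠KZN = 64°  [△ZNK]

∠KZN = 64°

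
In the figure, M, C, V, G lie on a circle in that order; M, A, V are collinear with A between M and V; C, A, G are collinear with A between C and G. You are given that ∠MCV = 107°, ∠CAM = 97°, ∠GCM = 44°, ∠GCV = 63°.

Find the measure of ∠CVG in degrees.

1. ∠GAV = 97°  [vertical angles at A]
2. ∠GVM = 44°  [same arc MG]
3. ∠CGV = 39°  [△VAG]
4. ∠CVG = 78°  [△CVG]

∠CVG = 78°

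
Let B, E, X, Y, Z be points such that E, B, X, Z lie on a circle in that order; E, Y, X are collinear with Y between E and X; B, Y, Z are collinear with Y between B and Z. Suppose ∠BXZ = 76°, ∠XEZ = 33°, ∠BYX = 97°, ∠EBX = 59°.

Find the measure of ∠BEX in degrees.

∠BEX = 71°

1. ∠XBZ = 33°  [same arc XZ]
2. ∠BXE = 50°  [△BYX]
3. ∠BEX = 71°  [△EBX]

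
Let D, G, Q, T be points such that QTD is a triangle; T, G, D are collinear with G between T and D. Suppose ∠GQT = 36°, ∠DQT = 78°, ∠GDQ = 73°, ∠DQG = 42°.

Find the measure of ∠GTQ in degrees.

∠GTQ = 29°

1. ∠DGQ = 65°  [△QGD]
2. ∠QGT = 115°  [linear pair at G on TD]
3. ∠GTQ = 29°  [△QTG]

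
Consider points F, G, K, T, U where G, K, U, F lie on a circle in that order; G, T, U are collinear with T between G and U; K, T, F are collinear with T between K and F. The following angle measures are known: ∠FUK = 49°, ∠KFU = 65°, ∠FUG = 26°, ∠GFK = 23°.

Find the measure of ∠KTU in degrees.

∠KTU = 91°

1. ∠FKU = 66°  [△KUF]
2. ∠GUK = 23°  [same arc GK]
3. ∠KTU = 91°  [△KTU]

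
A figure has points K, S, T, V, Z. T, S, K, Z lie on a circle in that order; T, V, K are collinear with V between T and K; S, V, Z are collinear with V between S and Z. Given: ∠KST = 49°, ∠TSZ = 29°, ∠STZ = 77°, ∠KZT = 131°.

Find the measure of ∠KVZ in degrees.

∠KVZ = 94°

1. ∠TKZ = 29°  [same arc TZ]
2. ∠SZT = 74°  [△TSZ]
3. ∠KTZ = 20°  [△TKZ]
4. ∠TVZ = 86°  [△TVZ]
5. ∠KVZ = 94°  [linear pair at V on TK]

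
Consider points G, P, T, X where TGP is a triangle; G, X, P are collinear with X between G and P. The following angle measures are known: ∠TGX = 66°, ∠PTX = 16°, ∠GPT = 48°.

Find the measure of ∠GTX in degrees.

1. ∠TPX = 48°  [X on ray PG]
2. ∠PXT = 116°  [△TXP]
3. ∠GXT = 64°  [linear pair at X on GP]
4. ∠GTX = 50°  [△TGX]

∠GTX = 50°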